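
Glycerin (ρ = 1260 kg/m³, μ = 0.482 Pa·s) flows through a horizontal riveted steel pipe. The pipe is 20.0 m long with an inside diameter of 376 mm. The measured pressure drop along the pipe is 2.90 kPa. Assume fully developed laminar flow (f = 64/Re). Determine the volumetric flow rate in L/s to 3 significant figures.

Q ≈ 148 L/s

For laminar flow, f = 64/Re with Re = ρVD/μ, so Darcy-Weisbach reduces to ΔP = 32μLV/D². Solving for V: V = ΔP·D²/(32μL) = 2900·(0.376)²/(32·0.482·20) = 1.329 m/s.
Check: Re = ρVD/μ = 1260·1.329·0.376/0.482 = 1306 < 2300, so the laminar assumption holds.
Q = V·A = 1.329·(π/4·0.376²) = 0.1476 m³/s = 148 L/s.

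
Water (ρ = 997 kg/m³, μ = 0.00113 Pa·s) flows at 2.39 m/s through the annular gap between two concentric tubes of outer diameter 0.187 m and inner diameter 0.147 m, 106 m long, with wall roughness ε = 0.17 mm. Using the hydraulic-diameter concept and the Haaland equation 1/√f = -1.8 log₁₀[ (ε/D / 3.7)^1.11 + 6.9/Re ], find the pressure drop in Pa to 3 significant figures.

ΔP ≈ 227000 Pa

Hydraulic diameter D_h = 4A/P = D_o - D_i = 0.187 - 0.147 = 0.04 m.
Re = ρVD_h/μ = 997·2.39·0.04/0.00113 = 8.435e+04.
ε/D_h = 0.00017/0.04 = 0.00425; Haaland gives 1/√f = -1.8 log₁₀[0.000546+8.18e-05] = 5.765, so f = 0.03009.
ΔP = f(L/D_h)(ρV²/2) = 0.03009·106/0.04·2847 = 2.271e+05 Pa.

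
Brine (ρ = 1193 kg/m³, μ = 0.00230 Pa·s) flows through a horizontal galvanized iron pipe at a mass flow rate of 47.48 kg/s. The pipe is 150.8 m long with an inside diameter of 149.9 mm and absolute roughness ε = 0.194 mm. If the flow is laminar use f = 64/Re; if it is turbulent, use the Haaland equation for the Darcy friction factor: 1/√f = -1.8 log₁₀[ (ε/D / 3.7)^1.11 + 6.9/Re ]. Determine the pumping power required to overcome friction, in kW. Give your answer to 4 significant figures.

A = πD²/4 = π(0.1499)²/4 = 0.01765 m²; mean velocity V = ṁ/(ρA) = 47.48/(1193 · 0.01765) = 2.255 m/s.
Reynolds number Re = ρVD/μ = 1193 · 2.255 · 0.1499 / 0.0023 = 1.753e+05.
Re > 4000 → turbulent. Relative roughness ε/D = 0.000194/0.1499 = 0.00129. Haaland: 1/√f = -1.8 log₁₀[(0.00129/3.7)^1.11 + 6.9/1.753e+05] = -1.8 log₁₀[0.000146 + 3.94e-05] = 6.719, so f = 0.02215.
Darcy-Weisbach: ΔP = f(L/D)(ρV²/2) = 0.02215·(150.8/0.1499)·(1193·2.255²/2) = 0.02215·1006·3034 = 6.761e+04 Pa.
Q = ṁ/ρ = 47.48/1193 = 0.0398 m³/s.
Pumping power P = QΔP = 0.0398·6.761e+04 = 2690.7 W = 2.691 kW.

P ≈ 2.691 kW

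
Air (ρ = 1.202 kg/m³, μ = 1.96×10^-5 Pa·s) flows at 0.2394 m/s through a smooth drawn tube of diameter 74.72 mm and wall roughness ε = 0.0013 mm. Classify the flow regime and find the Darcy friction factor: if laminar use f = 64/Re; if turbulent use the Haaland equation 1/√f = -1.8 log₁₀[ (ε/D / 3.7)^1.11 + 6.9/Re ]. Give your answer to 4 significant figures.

Re = ρVD/μ = 1.202·0.2394·0.07472/1.96e-05 = 1097.
Re < 2300 → laminar, so f = 64/Re = 0.05834 (roughness is irrelevant in laminar flow).

f ≈ 0.05834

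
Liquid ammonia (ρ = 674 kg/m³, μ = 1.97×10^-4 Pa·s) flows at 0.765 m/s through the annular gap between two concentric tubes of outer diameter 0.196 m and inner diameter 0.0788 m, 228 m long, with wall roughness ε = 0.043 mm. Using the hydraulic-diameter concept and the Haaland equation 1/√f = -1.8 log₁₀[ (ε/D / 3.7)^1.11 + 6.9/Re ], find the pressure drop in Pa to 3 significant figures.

Hydraulic diameter D_h = 4A/P = D_o - D_i = 0.196 - 0.0788 = 0.1172 m.
Re = ρVD_h/μ = 674·0.765·0.1172/0.000197 = 3.067e+05.
ε/D_h = 4.3e-05/0.1172 = 0.000367; Haaland gives 1/√f = -1.8 log₁₀[3.6e-05+2.25e-05] = 7.62, so f = 0.01722.
ΔP = f(L/D_h)(ρV²/2) = 0.01722·228/0.1172·197.2 = 6608 Pa.

ΔP ≈ 6610 Pa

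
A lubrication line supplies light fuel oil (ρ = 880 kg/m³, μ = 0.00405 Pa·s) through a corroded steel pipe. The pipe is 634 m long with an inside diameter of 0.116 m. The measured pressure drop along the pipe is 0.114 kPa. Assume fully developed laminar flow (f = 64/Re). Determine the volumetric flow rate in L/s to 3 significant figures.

For laminar flow, f = 64/Re with Re = ρVD/μ, so Darcy-Weisbach reduces to ΔP = 32μLV/D². Solving for V: V = ΔP·D²/(32μL) = 114·(0.116)²/(32·0.00405·634) = 0.01867 m/s.
Check: Re = ρVD/μ = 880·0.01867·0.116/0.00405 = 470.6 < 2300, so the laminar assumption holds.
Q = V·A = 0.01867·(π/4·0.116²) = 0.0001973 m³/s = 0.197 L/s.

Q ≈ 0.197 L/s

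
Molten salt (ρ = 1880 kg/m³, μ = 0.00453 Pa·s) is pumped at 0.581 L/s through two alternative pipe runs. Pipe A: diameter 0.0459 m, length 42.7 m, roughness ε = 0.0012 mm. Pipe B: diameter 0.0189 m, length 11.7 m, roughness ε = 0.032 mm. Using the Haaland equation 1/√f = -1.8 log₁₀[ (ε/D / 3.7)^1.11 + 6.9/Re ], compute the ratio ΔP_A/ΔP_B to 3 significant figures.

Pipe A: V = Q/A = 0.000581/0.001655 = 0.3511 m/s; Re = 6689; ε/D = 2.61e-05; Haaland → f = 0.03462; ΔP_A = f(L/D)(ρV²/2) = 3733 Pa.
Pipe B: V = Q/A = 0.000581/0.0002806 = 2.071 m/s; Re = 1.624e+04; ε/D = 0.00169; Haaland → f = 0.03001; ΔP_B = f(L/D)(ρV²/2) = 7.49e+04 Pa.
ΔP_A/ΔP_B = 3733/7.49e+04 = 0.0498.

ΔP_A/ΔP_B ≈ 0.0498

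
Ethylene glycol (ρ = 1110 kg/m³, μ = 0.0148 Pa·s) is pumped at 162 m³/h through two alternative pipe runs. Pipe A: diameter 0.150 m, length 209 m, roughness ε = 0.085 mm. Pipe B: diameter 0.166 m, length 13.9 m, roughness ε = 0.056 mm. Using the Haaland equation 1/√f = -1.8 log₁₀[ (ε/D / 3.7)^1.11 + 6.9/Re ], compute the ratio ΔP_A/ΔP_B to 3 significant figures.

ΔP_A/ΔP_B ≈ 25.0

Pipe A: V = Q/A = 0.045/0.01767 = 2.546 m/s; Re = 2.865e+04; ε/D = 0.000567; Haaland → f = 0.02485; ΔP_A = f(L/D)(ρV²/2) = 1.246e+05 Pa.
Pipe B: V = Q/A = 0.045/0.02164 = 2.079 m/s; Re = 2.589e+04; ε/D = 0.000337; Haaland → f = 0.02486; ΔP_B = f(L/D)(ρV²/2) = 4994 Pa.
ΔP_A/ΔP_B = 1.246e+05/4994 = 25.0.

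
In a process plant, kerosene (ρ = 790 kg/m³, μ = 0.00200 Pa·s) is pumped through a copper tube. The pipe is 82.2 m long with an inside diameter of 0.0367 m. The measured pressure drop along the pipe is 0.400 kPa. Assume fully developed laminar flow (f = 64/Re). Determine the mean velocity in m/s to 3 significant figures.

For laminar flow, f = 64/Re with Re = ρVD/μ, so Darcy-Weisbach reduces to ΔP = 32μLV/D². Solving for V: V = ΔP·D²/(32μL) = 400·(0.0367)²/(32·0.002·82.2) = 0.1024 m/s.
Check: Re = ρVD/μ = 790·0.1024·0.0367/0.002 = 1485 < 2300, so the laminar assumption holds.

V ≈ 0.102 m/s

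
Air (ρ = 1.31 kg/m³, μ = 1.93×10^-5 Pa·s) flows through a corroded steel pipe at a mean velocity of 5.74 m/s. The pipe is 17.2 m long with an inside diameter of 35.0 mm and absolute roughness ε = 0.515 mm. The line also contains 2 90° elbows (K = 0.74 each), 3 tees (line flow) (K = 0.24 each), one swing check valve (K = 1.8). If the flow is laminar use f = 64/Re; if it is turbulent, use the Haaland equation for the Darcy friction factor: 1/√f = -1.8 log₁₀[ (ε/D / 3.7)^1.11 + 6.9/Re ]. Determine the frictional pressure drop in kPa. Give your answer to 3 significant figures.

Reynolds number Re = ρVD/μ = 1.31 · 5.74 · 0.035 / 1.93e-05 = 1.364e+04.
Re > 4000 → turbulent. Relative roughness ε/D = 0.000515/0.035 = 0.0147. Haaland: 1/√f = -1.8 log₁₀[(0.0147/3.7)^1.11 + 6.9/1.364e+04] = -1.8 log₁₀[0.00217 + 0.000506] = 4.632, so f = 0.04661.
Total minor-loss coefficient ΣK = 2·0.74 + 3·0.24 + 1·1.8 = 4.
ΔP = [f·L/D + ΣK]·(ρV²/2) = [0.04661·17.2/0.035 + 4]·(1.31·5.74²/2) = [22.91 + 4]·21.58 = 580.6 Pa.
ΔP = 580.6 Pa = 0.581 kPa.

ΔP ≈ 0.581 kPa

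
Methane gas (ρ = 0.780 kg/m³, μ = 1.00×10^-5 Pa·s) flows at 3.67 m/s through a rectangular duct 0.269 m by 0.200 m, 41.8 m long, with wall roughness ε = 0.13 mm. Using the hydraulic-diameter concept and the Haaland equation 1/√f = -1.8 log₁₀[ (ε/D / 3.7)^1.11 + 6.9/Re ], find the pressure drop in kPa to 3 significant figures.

Hydraulic diameter D_h = 4A/P = 4·(0.269·0.2)/(2·(0.269+0.2)) = 0.2152/0.938 = 0.2294 m.
Re = ρVD_h/μ = 0.78·3.67·0.2294/1e-05 = 6.568e+04.
ε/D_h = 0.00013/0.2294 = 0.000567; Haaland gives 1/√f = -1.8 log₁₀[5.83e-05+0.000105] = 6.816, so f = 0.02152.
ΔP = f(L/D_h)(ρV²/2) = 0.02152·41.8/0.2294·5.253 = 20.6 Pa.
ΔP = 0.0206 kPa.

ΔP ≈ 0.0206 kPa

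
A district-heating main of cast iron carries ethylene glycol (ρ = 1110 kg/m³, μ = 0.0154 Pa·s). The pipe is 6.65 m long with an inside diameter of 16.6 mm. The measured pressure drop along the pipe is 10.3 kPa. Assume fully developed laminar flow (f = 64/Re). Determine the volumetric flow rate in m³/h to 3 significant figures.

Q ≈ 0.675 m³/h

For laminar flow, f = 64/Re with Re = ρVD/μ, so Darcy-Weisbach reduces to ΔP = 32μLV/D². Solving for V: V = ΔP·D²/(32μL) = 1.03e+04·(0.0166)²/(32·0.0154·6.65) = 0.8661 m/s.
Check: Re = ρVD/μ = 1110·0.8661·0.0166/0.0154 = 1036 < 2300, so the laminar assumption holds.
Q = V·A = 0.8661·(π/4·0.0166²) = 0.0001874 m³/s = 0.675 m³/h.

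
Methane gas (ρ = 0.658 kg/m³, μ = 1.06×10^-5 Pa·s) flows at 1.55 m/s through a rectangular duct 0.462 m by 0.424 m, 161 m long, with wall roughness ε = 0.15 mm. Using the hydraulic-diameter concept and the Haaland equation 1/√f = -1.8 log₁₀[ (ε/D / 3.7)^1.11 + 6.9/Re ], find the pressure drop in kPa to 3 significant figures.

ΔP ≈ 0.00645 kPa

Hydraulic diameter D_h = 4A/P = 4·(0.462·0.424)/(2·(0.462+0.424)) = 0.7836/1.772 = 0.4422 m.
Re = ρVD_h/μ = 0.658·1.55·0.4422/1.06e-05 = 4.255e+04.
ε/D_h = 0.00015/0.4422 = 0.000339; Haaland gives 1/√f = -1.8 log₁₀[3.3e-05+0.000162] = 6.677, so f = 0.02243.
ΔP = f(L/D_h)(ρV²/2) = 0.02243·161/0.4422·0.7904 = 6.455 Pa.
ΔP = 0.00645 kPa.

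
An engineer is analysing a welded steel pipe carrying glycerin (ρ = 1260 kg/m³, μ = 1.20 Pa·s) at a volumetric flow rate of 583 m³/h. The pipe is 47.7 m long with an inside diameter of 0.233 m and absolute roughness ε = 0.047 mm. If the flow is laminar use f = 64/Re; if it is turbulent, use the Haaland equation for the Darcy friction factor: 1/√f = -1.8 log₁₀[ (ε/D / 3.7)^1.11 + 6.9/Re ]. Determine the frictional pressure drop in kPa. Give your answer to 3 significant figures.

Q = 583 m³/h = 583/3600 = 0.1619 m³/s.
Cross-sectional area A = πD²/4 = π(0.233)²/4 = 0.04264 m²; mean velocity V = Q/A = 0.1619/0.04264 = 3.798 m/s.
Reynolds number Re = ρVD/μ = 1260 · 3.798 · 0.233 / 1.2 = 929.2.
Re < 2300 → laminar flow, so f = 64/Re = 64/929.2 = 0.06888 (the turbulent correlation is not needed).
Darcy-Weisbach: ΔP = f(L/D)(ρV²/2) = 0.06888·(47.7/0.233)·(1260·3.798²/2) = 0.06888·204.7·9088 = 1.281e+05 Pa.
ΔP = 1.281e+05 Pa = 128 kPa.

ΔP ≈ 128 kPa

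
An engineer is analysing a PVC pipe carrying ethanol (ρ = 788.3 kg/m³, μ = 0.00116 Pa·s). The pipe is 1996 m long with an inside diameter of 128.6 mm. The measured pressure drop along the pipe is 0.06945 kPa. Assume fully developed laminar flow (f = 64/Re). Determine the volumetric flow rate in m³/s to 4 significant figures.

For laminar flow, f = 64/Re with Re = ρVD/μ, so Darcy-Weisbach reduces to ΔP = 32μLV/D². Solving for V: V = ΔP·D²/(32μL) = 69.45·(0.1286)²/(32·0.00116·1996) = 0.0155 m/s.
Check: Re = ρVD/μ = 788.3·0.0155·0.1286/0.00116 = 1355 < 2300, so the laminar assumption holds.
Q = V·A = 0.0155·(π/4·0.1286²) = 0.0002014 m³/s = 2.014×10^-4 m³/s.

Q ≈ 2.014×10^-4 m³/s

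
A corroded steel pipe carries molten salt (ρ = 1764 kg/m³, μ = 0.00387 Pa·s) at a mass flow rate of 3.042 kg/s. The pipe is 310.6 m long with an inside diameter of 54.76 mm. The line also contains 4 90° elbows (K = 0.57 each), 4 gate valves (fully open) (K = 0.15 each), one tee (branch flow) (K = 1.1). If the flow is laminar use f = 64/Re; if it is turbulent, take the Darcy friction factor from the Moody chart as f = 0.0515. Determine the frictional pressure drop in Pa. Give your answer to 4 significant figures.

ΔP ≈ 140000 Pa

A = πD²/4 = π(0.05476)²/4 = 0.002355 m²; mean velocity V = ṁ/(ρA) = 3.042/(1764 · 0.002355) = 0.7322 m/s.
Reynolds number Re = ρVD/μ = 1764 · 0.7322 · 0.05476 / 0.00387 = 1.828e+04.
Re > 4000 → turbulent; use the Moody-chart value f = 0.0515.
Total minor-loss coefficient ΣK = 4·0.57 + 4·0.15 + 1·1.1 = 3.98.
ΔP = [f·L/D + ΣK]·(ρV²/2) = [0.0515·310.6/0.05476 + 3.98]·(1764·0.7322²/2) = [292.1 + 3.98]·472.9 = 1.4e+05 Pa.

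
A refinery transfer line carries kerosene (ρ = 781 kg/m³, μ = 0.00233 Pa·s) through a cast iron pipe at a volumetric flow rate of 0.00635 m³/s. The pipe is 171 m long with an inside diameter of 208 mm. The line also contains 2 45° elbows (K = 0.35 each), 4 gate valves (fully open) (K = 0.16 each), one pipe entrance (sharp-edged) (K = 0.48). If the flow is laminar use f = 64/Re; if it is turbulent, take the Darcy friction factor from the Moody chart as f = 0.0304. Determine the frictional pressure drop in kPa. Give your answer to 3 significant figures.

Cross-sectional area A = πD²/4 = π(0.208)²/4 = 0.03398 m²; mean velocity V = Q/A = 0.00635/0.03398 = 0.1869 m/s.
Reynolds number Re = ρVD/μ = 781 · 0.1869 · 0.208 / 0.00233 = 1.303e+04.
Re > 4000 → turbulent; use the Moody-chart value f = 0.0304.
Total minor-loss coefficient ΣK = 2·0.35 + 4·0.16 + 1·0.48 = 1.82.
ΔP = [f·L/D + ΣK]·(ρV²/2) = [0.0304·171/0.208 + 1.82]·(781·0.1869²/2) = [24.99 + 1.82]·13.64 = 365.7 Pa.
ΔP = 365.7 Pa = 0.366 kPa.

ΔP ≈ 0.366 kPa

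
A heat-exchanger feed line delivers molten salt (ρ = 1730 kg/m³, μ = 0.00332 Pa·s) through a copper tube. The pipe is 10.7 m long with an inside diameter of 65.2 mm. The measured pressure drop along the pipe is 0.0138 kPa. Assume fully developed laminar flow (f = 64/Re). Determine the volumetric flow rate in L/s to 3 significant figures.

For laminar flow, f = 64/Re with Re = ρVD/μ, so Darcy-Weisbach reduces to ΔP = 32μLV/D². Solving for V: V = ΔP·D²/(32μL) = 13.8·(0.0652)²/(32·0.00332·10.7) = 0.05161 m/s.
Check: Re = ρVD/μ = 1730·0.05161·0.0652/0.00332 = 1753 < 2300, so the laminar assumption holds.
Q = V·A = 0.05161·(π/4·0.0652²) = 0.0001723 m³/s = 0.172 L/s.

Q ≈ 0.172 L/s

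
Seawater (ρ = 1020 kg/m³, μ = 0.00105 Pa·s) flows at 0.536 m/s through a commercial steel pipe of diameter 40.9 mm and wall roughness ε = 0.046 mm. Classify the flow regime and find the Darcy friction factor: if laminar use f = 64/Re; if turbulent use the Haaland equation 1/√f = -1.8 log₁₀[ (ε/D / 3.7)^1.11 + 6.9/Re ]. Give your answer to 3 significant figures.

f ≈ 0.0275

Re = ρVD/μ = 1020·0.536·0.0409/0.00105 = 2.13e+04.
Re > 4000 → turbulent. ε/D = 4.6e-05/0.0409 = 0.00112; Haaland: 1/√f = -1.8 log₁₀[0.000125 + 0.000324] = 6.026, so f = 0.02753.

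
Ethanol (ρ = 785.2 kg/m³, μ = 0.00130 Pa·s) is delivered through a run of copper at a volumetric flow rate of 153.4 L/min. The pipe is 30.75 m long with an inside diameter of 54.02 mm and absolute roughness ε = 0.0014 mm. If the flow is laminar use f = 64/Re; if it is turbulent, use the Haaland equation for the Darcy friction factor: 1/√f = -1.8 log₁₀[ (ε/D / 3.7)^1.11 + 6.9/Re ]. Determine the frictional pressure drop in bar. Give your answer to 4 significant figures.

Q = 153.4 L/min = 153.4/60000 = 0.002557 m³/s.
Cross-sectional area A = πD²/4 = π(0.05402)²/4 = 0.002292 m²; mean velocity V = Q/A = 0.002557/0.002292 = 1.116 m/s.
Reynolds number Re = ρVD/μ = 785.2 · 1.116 · 0.05402 / 0.0013 = 3.64e+04.
Re > 4000 → turbulent. Relative roughness ε/D = 1.4e-06/0.05402 = 2.59e-05. Haaland: 1/√f = -1.8 log₁₀[(2.59e-05/3.7)^1.11 + 6.9/3.64e+04] = -1.8 log₁₀[1.9e-06 + 0.00019] = 6.692, so f = 0.02233.
Darcy-Weisbach: ΔP = f(L/D)(ρV²/2) = 0.02233·(30.75/0.05402)·(785.2·1.116²/2) = 0.02233·569.2·488.5 = 6209 Pa.
ΔP = 6209 Pa = 0.06209 bar.

ΔP ≈ 0.06209 bar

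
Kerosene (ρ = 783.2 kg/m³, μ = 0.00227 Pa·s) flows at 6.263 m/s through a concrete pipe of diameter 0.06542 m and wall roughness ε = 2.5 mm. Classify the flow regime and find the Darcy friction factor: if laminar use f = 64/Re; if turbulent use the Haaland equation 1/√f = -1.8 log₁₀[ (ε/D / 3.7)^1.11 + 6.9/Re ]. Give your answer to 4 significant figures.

f ≈ 0.06371

Re = ρVD/μ = 783.2·6.263·0.06542/0.00227 = 1.414e+05.
Re > 4000 → turbulent. ε/D = 0.0025/0.06542 = 0.0382; Haaland: 1/√f = -1.8 log₁₀[0.00625 + 4.88e-05] = 3.962, so f = 0.06371.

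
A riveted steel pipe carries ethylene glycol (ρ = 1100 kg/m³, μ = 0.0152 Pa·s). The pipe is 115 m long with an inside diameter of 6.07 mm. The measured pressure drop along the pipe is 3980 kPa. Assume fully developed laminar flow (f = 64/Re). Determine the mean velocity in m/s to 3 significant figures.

V ≈ 2.62 m/s

For laminar flow, f = 64/Re with Re = ρVD/μ, so Darcy-Weisbach reduces to ΔP = 32μLV/D². Solving for V: V = ΔP·D²/(32μL) = 3.98e+06·(0.00607)²/(32·0.0152·115) = 2.622 m/s.
Check: Re = ρVD/μ = 1100·2.622·0.00607/0.0152 = 1152 < 2300, so the laminar assumption holds.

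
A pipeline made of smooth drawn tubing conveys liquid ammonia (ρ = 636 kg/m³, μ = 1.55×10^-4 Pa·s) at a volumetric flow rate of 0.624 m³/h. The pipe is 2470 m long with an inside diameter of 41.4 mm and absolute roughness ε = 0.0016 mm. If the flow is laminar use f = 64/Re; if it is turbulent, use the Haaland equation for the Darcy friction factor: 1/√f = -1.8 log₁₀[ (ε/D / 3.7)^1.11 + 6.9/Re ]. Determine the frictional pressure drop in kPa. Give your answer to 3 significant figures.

ΔP ≈ 7.94 kPa

Q = 0.624 m³/h = 0.624/3600 = 0.0001733 m³/s.
Cross-sectional area A = πD²/4 = π(0.0414)²/4 = 0.001346 m²; mean velocity V = Q/A = 0.0001733/0.001346 = 0.1288 m/s.
Reynolds number Re = ρVD/μ = 636 · 0.1288 · 0.0414 / 0.000155 = 2.187e+04.
Re > 4000 → turbulent. Relative roughness ε/D = 1.6e-06/0.0414 = 3.86e-05. Haaland: 1/√f = -1.8 log₁₀[(3.86e-05/3.7)^1.11 + 6.9/2.187e+04] = -1.8 log₁₀[2.96e-06 + 0.000315] = 6.295, so f = 0.02524.
Darcy-Weisbach: ΔP = f(L/D)(ρV²/2) = 0.02524·(2470/0.0414)·(636·0.1288²/2) = 0.02524·5.966e+04·5.272 = 7939 Pa.
ΔP = 7939 Pa = 7.94 kPa.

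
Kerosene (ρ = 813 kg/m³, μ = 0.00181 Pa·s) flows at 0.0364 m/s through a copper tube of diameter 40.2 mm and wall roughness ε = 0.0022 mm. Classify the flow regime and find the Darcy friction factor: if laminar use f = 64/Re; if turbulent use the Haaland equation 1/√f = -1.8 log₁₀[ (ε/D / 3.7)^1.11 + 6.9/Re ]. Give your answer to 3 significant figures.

Re = ρVD/μ = 813·0.0364·0.0402/0.00181 = 657.3.
Re < 2300 → laminar, so f = 64/Re = 0.09737 (roughness is irrelevant in laminar flow).

f ≈ 0.0974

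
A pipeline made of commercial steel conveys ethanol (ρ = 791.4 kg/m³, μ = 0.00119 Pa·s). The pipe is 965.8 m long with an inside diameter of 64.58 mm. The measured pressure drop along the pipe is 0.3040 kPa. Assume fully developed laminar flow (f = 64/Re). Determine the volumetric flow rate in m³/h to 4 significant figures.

For laminar flow, f = 64/Re with Re = ρVD/μ, so Darcy-Weisbach reduces to ΔP = 32μLV/D². Solving for V: V = ΔP·D²/(32μL) = 304·(0.06458)²/(32·0.00119·965.8) = 0.03447 m/s.
Check: Re = ρVD/μ = 791.4·0.03447·0.06458/0.00119 = 1481 < 2300, so the laminar assumption holds.
Q = V·A = 0.03447·(π/4·0.06458²) = 0.0001129 m³/s = 0.4065 m³/h.

Q ≈ 0.4065 m³/h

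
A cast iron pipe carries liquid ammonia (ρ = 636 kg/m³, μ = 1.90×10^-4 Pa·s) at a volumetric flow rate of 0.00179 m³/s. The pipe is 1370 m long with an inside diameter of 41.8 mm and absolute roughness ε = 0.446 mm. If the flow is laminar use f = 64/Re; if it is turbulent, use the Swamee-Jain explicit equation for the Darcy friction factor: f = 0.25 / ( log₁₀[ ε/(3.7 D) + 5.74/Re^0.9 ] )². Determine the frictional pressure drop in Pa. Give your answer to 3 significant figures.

ΔP ≈ 696000 Pa

Cross-sectional area A = πD²/4 = π(0.0418)²/4 = 0.001372 m²; mean velocity V = Q/A = 0.00179/0.001372 = 1.304 m/s.
Reynolds number Re = ρVD/μ = 636 · 1.304 · 0.0418 / 0.00019 = 1.825e+05.
Re > 4000 → turbulent. Relative roughness ε/D = 0.000446/0.0418 = 0.0107. Swamee-Jain: f = 0.25/(log₁₀[0.0107/3.7 + 5.74/1.825e+05^0.9])² = 0.25/(log₁₀[0.00288 + 0.000106])² = 0.25/(-2.524)² = 0.03923.
Darcy-Weisbach: ΔP = f(L/D)(ρV²/2) = 0.03923·(1370/0.0418)·(636·1.304²/2) = 0.03923·3.278e+04·541.1 = 6.957e+05 Pa.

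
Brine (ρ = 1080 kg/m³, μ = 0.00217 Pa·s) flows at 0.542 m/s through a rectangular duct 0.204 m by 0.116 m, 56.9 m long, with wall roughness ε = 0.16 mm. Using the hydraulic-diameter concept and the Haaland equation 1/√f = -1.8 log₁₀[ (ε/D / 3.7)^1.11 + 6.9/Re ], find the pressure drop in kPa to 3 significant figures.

Hydraulic diameter D_h = 4A/P = 4·(0.204·0.116)/(2·(0.204+0.116)) = 0.09466/0.64 = 0.1479 m.
Re = ρVD_h/μ = 1080·0.542·0.1479/0.00217 = 3.99e+04.
ε/D_h = 0.00016/0.1479 = 0.00108; Haaland gives 1/√f = -1.8 log₁₀[0.000119+0.000173] = 6.361, so f = 0.02471.
ΔP = f(L/D_h)(ρV²/2) = 0.02471·56.9/0.1479·158.6 = 1508 Pa.
ΔP = 1.51 kPa.

ΔP ≈ 1.51 kPa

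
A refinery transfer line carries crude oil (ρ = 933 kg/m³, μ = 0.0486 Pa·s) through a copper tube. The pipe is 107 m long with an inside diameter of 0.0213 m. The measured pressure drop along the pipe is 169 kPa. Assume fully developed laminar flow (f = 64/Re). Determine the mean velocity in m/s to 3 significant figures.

For laminar flow, f = 64/Re with Re = ρVD/μ, so Darcy-Weisbach reduces to ΔP = 32μLV/D². Solving for V: V = ΔP·D²/(32μL) = 1.69e+05·(0.0213)²/(32·0.0486·107) = 0.4608 m/s.
Check: Re = ρVD/μ = 933·0.4608·0.0213/0.0486 = 188.4 < 2300, so the laminar assumption holds.

V ≈ 0.461 m/s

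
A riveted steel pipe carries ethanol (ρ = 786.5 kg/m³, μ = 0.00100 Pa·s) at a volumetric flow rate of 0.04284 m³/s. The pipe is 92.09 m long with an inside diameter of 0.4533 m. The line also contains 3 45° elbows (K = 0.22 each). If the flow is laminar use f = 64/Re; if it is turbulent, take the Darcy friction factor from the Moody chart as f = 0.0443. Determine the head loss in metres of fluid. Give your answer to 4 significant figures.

h_f ≈ 0.03469 m

Cross-sectional area A = πD²/4 = π(0.4533)²/4 = 0.1614 m²; mean velocity V = Q/A = 0.04284/0.1614 = 0.2655 m/s.
Reynolds number Re = ρVD/μ = 786.5 · 0.2655 · 0.4533 / 0.001 = 9.464e+04.
Re > 4000 → turbulent; use the Moody-chart value f = 0.0443.
Total minor-loss coefficient ΣK = 3·0.22 = 0.66.
ΔP = [f·L/D + ΣK]·(ρV²/2) = [0.0443·92.09/0.4533 + 0.66]·(786.5·0.2655²/2) = [9 + 0.66]·27.71 = 267.7 Pa.
Head loss h_f = ΔP/(ρg) = 267.7/(786.5·9.81) = 0.03469 m.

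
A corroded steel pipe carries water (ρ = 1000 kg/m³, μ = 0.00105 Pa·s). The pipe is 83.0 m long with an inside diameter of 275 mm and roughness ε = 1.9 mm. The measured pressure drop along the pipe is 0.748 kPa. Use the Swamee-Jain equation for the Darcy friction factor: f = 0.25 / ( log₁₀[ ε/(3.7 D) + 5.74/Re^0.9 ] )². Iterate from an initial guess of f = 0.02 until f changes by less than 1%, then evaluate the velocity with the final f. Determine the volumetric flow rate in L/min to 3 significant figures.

Q ≈ 1350 L/min

Rearranging Darcy-Weisbach: V = √(2·ΔP·D/(f·L·ρ)). With ε/D = 0.0019/0.275 = 0.00691, iterate starting from f = 0.02:
  f = 0.02 → V = √(2·748·0.275/(0.02·83·1000)) = 0.4978 m/s; Re = ρVD/μ = 1.304e+05; f → 0.03438
  f = 0.03438 → V = 0.3797 m/s; Re = 9.945e+04; f → 0.03459
Converged (Δf/f < 1%). With the final f = 0.03459: V = √(2·748·0.275/(0.03459·83·1000)) = 0.3785 m/s.
Q = V·A = 0.3785·(π/4·0.275²) = 0.02248 m³/s = 1350 L/min.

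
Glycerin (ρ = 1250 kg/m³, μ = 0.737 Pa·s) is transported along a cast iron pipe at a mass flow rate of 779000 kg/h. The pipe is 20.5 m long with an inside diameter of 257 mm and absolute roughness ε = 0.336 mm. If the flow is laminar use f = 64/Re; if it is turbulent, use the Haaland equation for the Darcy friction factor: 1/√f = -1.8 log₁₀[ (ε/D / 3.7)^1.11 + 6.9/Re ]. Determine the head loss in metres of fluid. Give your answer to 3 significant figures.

ṁ = 779000 kg/h = 779000/3600 = 216.4 kg/s.
A = πD²/4 = π(0.257)²/4 = 0.05187 m²; mean velocity V = ṁ/(ρA) = 216.4/(1250 · 0.05187) = 3.337 m/s.
Reynolds number Re = ρVD/μ = 1250 · 3.337 · 0.257 / 0.737 = 1455.
Re < 2300 → laminar flow, so f = 64/Re = 64/1455 = 0.044 (the turbulent correlation is not needed).
Darcy-Weisbach: ΔP = f(L/D)(ρV²/2) = 0.044·(20.5/0.257)·(1250·3.337²/2) = 0.044·79.77·6960 = 2.443e+04 Pa.
Head loss h_f = ΔP/(ρg) = 2.443e+04/(1250·9.81) = 1.99 m.

h_f ≈ 1.99 m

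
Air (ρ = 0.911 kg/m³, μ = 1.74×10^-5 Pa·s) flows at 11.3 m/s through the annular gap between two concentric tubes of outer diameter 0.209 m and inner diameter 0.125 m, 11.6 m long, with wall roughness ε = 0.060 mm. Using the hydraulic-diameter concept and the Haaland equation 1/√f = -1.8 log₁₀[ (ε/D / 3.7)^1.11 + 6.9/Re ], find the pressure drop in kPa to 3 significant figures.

Hydraulic diameter D_h = 4A/P = D_o - D_i = 0.209 - 0.125 = 0.084 m.
Re = ρVD_h/μ = 0.911·11.3·0.084/1.74e-05 = 4.97e+04.
ε/D_h = 6e-05/0.084 = 0.000714; Haaland gives 1/√f = -1.8 log₁₀[7.54e-05+0.000139] = 6.605, so f = 0.02293.
ΔP = f(L/D_h)(ρV²/2) = 0.02293·11.6/0.084·58.16 = 184.1 Pa.
ΔP = 0.184 kPa.

ΔP ≈ 0.184 kPa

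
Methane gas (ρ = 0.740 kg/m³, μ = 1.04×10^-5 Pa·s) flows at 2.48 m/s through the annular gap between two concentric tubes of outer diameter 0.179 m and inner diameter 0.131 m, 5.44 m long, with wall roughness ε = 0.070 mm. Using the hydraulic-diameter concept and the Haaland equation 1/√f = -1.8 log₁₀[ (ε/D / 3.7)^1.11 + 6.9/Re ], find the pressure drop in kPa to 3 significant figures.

ΔP ≈ 0.00880 kPa

Hydraulic diameter D_h = 4A/P = D_o - D_i = 0.179 - 0.131 = 0.048 m.
Re = ρVD_h/μ = 0.74·2.48·0.048/1.04e-05 = 8470.
ε/D_h = 7e-05/0.048 = 0.00146; Haaland gives 1/√f = -1.8 log₁₀[0.000166+0.000815] = 5.415, so f = 0.0341.
ΔP = f(L/D_h)(ρV²/2) = 0.0341·5.44/0.048·2.276 = 8.796 Pa.
ΔP = 0.00880 kPa.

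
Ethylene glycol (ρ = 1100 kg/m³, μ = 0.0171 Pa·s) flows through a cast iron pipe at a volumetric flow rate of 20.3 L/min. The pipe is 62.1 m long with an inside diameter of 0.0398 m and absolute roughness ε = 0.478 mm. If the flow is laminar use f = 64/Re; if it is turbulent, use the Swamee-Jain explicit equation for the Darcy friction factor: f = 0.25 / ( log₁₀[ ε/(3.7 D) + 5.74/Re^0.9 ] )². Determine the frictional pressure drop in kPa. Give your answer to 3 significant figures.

Q = 20.3 L/min = 20.3/60000 = 0.0003383 m³/s.
Cross-sectional area A = πD²/4 = π(0.0398)²/4 = 0.001244 m²; mean velocity V = Q/A = 0.0003383/0.001244 = 0.2719 m/s.
Reynolds number Re = ρVD/μ = 1100 · 0.2719 · 0.0398 / 0.0171 = 696.3.
Re < 2300 → laminar flow, so f = 64/Re = 64/696.3 = 0.09192 (the turbulent correlation is not needed).
Darcy-Weisbach: ΔP = f(L/D)(ρV²/2) = 0.09192·(62.1/0.0398)·(1100·0.2719²/2) = 0.09192·1560·40.68 = 5834 Pa.
ΔP = 5834 Pa = 5.83 kPa.

ΔP ≈ 5.83 kPa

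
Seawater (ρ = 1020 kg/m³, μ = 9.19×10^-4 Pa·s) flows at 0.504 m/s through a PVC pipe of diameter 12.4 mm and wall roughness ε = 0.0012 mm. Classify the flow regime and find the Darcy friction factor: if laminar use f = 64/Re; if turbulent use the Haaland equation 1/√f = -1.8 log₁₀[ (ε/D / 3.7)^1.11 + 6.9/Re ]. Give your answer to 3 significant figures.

f ≈ 0.0343

Re = ρVD/μ = 1020·0.504·0.0124/0.000919 = 6936.
Re > 4000 → turbulent. ε/D = 1.2e-06/0.0124 = 9.68e-05; Haaland: 1/√f = -1.8 log₁₀[8.19e-06 + 0.000995] = 5.398, so f = 0.03432.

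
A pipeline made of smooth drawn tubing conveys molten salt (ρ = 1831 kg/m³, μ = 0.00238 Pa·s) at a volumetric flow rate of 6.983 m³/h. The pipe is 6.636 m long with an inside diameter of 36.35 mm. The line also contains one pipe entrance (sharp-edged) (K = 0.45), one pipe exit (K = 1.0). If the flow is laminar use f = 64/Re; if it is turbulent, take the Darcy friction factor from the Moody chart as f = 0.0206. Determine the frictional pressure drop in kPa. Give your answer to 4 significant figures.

ΔP ≈ 16.67 kPa

Q = 6.983 m³/h = 6.983/3600 = 0.00194 m³/s.
Cross-sectional area A = πD²/4 = π(0.03635)²/4 = 0.001038 m²; mean velocity V = Q/A = 0.00194/0.001038 = 1.869 m/s.
Reynolds number Re = ρVD/μ = 1831 · 1.869 · 0.03635 / 0.00238 = 5.227e+04.
Re > 4000 → turbulent; use the Moody-chart value f = 0.0206.
Total minor-loss coefficient ΣK = 1·0.45 + 1·1 = 1.45.
ΔP = [f·L/D + ΣK]·(ρV²/2) = [0.0206·6.636/0.03635 + 1.45]·(1831·1.869²/2) = [3.761 + 1.45]·3198 = 1.667e+04 Pa.
ΔP = 1.667e+04 Pa = 16.67 kPa.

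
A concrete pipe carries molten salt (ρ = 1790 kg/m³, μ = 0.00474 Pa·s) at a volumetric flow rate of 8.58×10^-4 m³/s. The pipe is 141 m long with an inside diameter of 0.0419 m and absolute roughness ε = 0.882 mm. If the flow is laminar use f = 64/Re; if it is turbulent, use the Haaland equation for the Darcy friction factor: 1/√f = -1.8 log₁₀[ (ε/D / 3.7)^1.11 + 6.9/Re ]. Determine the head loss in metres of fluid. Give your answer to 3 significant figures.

h_f ≈ 3.54 m

Cross-sectional area A = πD²/4 = π(0.0419)²/4 = 0.001379 m²; mean velocity V = Q/A = 0.000858/0.001379 = 0.6223 m/s.
Reynolds number Re = ρVD/μ = 1790 · 0.6223 · 0.0419 / 0.00474 = 9846.
Re > 4000 → turbulent. Relative roughness ε/D = 0.000882/0.0419 = 0.0211. Haaland: 1/√f = -1.8 log₁₀[(0.0211/3.7)^1.11 + 6.9/9846] = -1.8 log₁₀[0.00322 + 0.000701] = 4.332, so f = 0.0533.
Darcy-Weisbach: ΔP = f(L/D)(ρV²/2) = 0.0533·(141/0.0419)·(1790·0.6223²/2) = 0.0533·3365·346.5 = 6.216e+04 Pa.
Head loss h_f = ΔP/(ρg) = 6.216e+04/(1790·9.81) = 3.54 m.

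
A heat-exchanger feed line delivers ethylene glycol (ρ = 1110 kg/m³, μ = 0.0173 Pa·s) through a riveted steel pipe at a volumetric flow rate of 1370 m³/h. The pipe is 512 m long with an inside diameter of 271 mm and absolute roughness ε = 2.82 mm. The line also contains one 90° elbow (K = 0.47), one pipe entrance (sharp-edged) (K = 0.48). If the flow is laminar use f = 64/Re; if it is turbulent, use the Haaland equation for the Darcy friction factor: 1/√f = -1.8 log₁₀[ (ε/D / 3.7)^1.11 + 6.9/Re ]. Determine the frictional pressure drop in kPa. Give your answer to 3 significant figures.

Q = 1370 m³/h = 1370/3600 = 0.3806 m³/s.
Cross-sectional area A = πD²/4 = π(0.271)²/4 = 0.05768 m²; mean velocity V = Q/A = 0.3806/0.05768 = 6.598 m/s.
Reynolds number Re = ρVD/μ = 1110 · 6.598 · 0.271 / 0.0173 = 1.147e+05.
Re > 4000 → turbulent. Relative roughness ε/D = 0.00282/0.271 = 0.0104. Haaland: 1/√f = -1.8 log₁₀[(0.0104/3.7)^1.11 + 6.9/1.147e+05] = -1.8 log₁₀[0.00147 + 6.01e-05] = 5.065, so f = 0.03897.
Total minor-loss coefficient ΣK = 1·0.47 + 1·0.48 = 0.95.
ΔP = [f·L/D + ΣK]·(ρV²/2) = [0.03897·512/0.271 + 0.95]·(1110·6.598²/2) = [73.63 + 0.95]·2.416e+04 = 1.802e+06 Pa.
ΔP = 1.802e+06 Pa = 1800 kPa.

ΔP ≈ 1800 kPa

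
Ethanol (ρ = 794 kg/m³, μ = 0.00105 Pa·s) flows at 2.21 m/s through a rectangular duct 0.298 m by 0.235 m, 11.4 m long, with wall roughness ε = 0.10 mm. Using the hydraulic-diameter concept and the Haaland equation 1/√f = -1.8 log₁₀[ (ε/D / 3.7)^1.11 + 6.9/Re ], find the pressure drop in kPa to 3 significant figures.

Hydraulic diameter D_h = 4A/P = 4·(0.298·0.235)/(2·(0.298+0.235)) = 0.2801/1.066 = 0.2628 m.
Re = ρVD_h/μ = 794·2.21·0.2628/0.00105 = 4.391e+05.
ε/D_h = 0.0001/0.2628 = 0.000381; Haaland gives 1/√f = -1.8 log₁₀[3.75e-05+1.57e-05] = 7.694, so f = 0.01689.
ΔP = f(L/D_h)(ρV²/2) = 0.01689·11.4/0.2628·1939 = 1421 Pa.
ΔP = 1.42 kPa.

ΔP ≈ 1.42 kPa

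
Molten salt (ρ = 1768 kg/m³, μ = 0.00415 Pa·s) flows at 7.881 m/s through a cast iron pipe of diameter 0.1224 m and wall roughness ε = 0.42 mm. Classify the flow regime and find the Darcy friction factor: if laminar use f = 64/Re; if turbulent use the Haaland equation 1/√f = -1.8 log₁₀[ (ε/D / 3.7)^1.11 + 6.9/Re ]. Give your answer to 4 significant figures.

Re = ρVD/μ = 1768·7.881·0.1224/0.00415 = 4.11e+05.
Re > 4000 → turbulent. ε/D = 0.00042/0.1224 = 0.00343; Haaland: 1/√f = -1.8 log₁₀[0.00043 + 1.68e-05] = 6.029, so f = 0.02751.

f ≈ 0.02751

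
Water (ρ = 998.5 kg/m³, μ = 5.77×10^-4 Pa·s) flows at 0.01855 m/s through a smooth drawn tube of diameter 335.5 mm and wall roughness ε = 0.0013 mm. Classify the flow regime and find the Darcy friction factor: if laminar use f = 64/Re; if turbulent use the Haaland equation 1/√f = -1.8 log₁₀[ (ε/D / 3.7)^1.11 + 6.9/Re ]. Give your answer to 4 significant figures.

Re = ρVD/μ = 998.5·0.01855·0.3355/0.000577 = 1.077e+04.
Re > 4000 → turbulent. ε/D = 1.3e-06/0.3355 = 3.87e-06; Haaland: 1/√f = -1.8 log₁₀[2.3e-07 + 0.000641] = 5.748, so f = 0.03027.

f ≈ 0.03027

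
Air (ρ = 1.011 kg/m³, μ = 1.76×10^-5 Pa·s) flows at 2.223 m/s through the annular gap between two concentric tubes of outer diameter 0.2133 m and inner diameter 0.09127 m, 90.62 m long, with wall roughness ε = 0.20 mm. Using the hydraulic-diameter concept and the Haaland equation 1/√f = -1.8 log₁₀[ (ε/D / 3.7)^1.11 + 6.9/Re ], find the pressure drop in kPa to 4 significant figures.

Hydraulic diameter D_h = 4A/P = D_o - D_i = 0.2133 - 0.09127 = 0.122 m.
Re = ρVD_h/μ = 1.011·2.223·0.122/1.76e-05 = 1.558e+04.
ε/D_h = 0.0002/0.122 = 0.00164; Haaland gives 1/√f = -1.8 log₁₀[0.000189+0.000443] = 5.758, so f = 0.03016.
ΔP = f(L/D_h)(ρV²/2) = 0.03016·90.62/0.122·2.498 = 55.94 Pa.
ΔP = 0.05594 kPa.

ΔP ≈ 0.05594 kPa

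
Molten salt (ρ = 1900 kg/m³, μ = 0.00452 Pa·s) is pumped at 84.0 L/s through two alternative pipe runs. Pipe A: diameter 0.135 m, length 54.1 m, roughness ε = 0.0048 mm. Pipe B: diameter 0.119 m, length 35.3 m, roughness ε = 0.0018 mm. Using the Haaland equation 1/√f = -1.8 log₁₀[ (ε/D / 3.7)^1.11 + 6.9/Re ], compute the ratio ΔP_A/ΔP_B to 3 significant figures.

ΔP_A/ΔP_B ≈ 0.845

Pipe A: V = Q/A = 0.084/0.01431 = 5.868 m/s; Re = 3.33e+05; ε/D = 3.56e-05; Haaland → f = 0.01439; ΔP_A = f(L/D)(ρV²/2) = 1.887e+05 Pa.
Pipe B: V = Q/A = 0.084/0.01112 = 7.553 m/s; Re = 3.778e+05; ε/D = 1.51e-05; Haaland → f = 0.01389; ΔP_B = f(L/D)(ρV²/2) = 2.232e+05 Pa.
ΔP_A/ΔP_B = 1.887e+05/2.232e+05 = 0.845.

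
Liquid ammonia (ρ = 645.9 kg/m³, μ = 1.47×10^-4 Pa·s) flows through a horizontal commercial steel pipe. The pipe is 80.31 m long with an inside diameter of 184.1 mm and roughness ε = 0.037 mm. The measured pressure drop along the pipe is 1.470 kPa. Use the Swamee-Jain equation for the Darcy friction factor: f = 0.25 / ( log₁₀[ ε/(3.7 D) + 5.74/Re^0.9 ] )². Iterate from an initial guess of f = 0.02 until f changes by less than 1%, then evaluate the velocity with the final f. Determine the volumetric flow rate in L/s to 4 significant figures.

Q ≈ 22.08 L/s

Rearranging Darcy-Weisbach: V = √(2·ΔP·D/(f·L·ρ)). With ε/D = 3.7e-05/0.1841 = 0.000201, iterate starting from f = 0.02:
  f = 0.02 → V = √(2·1470·0.1841/(0.02·80.31·645.9)) = 0.7223 m/s; Re = ρVD/μ = 5.843e+05; f → 0.01532
  f = 0.01532 → V = 0.8252 m/s; Re = 6.675e+05; f → 0.01517
  f = 0.01517 → V = 0.8293 m/s; Re = 6.709e+05; f → 0.01516
Converged (Δf/f < 1%). With the final f = 0.01516: V = √(2·1470·0.1841/(0.01516·80.31·645.9)) = 0.8295 m/s.
Q = V·A = 0.8295·(π/4·0.1841²) = 0.02208 m³/s = 22.08 L/s.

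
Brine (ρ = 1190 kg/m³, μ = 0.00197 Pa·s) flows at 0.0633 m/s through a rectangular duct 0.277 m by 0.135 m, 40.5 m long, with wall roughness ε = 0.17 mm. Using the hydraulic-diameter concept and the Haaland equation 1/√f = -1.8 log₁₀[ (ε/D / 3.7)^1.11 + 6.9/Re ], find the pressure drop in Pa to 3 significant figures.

ΔP ≈ 18.7 Pa

Hydraulic diameter D_h = 4A/P = 4·(0.277·0.135)/(2·(0.277+0.135)) = 0.1496/0.824 = 0.1815 m.
Re = ρVD_h/μ = 1190·0.0633·0.1815/0.00197 = 6941.
ε/D_h = 0.00017/0.1815 = 0.000936; Haaland gives 1/√f = -1.8 log₁₀[0.000102+0.000994] = 5.328, so f = 0.03522.
ΔP = f(L/D_h)(ρV²/2) = 0.03522·40.5/0.1815·2.384 = 18.73 Pa.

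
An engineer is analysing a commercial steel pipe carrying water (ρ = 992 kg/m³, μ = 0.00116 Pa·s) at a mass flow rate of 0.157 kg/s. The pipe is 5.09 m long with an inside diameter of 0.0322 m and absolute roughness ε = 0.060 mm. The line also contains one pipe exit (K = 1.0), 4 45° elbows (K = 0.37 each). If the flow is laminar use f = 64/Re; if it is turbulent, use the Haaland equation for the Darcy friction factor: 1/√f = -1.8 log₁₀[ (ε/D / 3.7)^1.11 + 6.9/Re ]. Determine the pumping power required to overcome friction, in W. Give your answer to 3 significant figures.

A = πD²/4 = π(0.0322)²/4 = 0.0008143 m²; mean velocity V = ṁ/(ρA) = 0.157/(992 · 0.0008143) = 0.1944 m/s.
Reynolds number Re = ρVD/μ = 992 · 0.1944 · 0.0322 / 0.00116 = 5352.
Re > 4000 → turbulent. Relative roughness ε/D = 6e-05/0.0322 = 0.00186. Haaland: 1/√f = -1.8 log₁₀[(0.00186/3.7)^1.11 + 6.9/5352] = -1.8 log₁₀[0.000218 + 0.00129] = 5.079, so f = 0.03877.
Total minor-loss coefficient ΣK = 1·1 + 4·0.37 = 2.48.
ΔP = [f·L/D + ΣK]·(ρV²/2) = [0.03877·5.09/0.0322 + 2.48]·(992·0.1944²/2) = [6.128 + 2.48]·18.74 = 161.3 Pa.
Q = ṁ/ρ = 0.157/992 = 0.0001583 m³/s.
Pumping power P = QΔP = 0.0001583·161.3 = 0.02552 W = 0.0255 W.

P ≈ 0.0255 W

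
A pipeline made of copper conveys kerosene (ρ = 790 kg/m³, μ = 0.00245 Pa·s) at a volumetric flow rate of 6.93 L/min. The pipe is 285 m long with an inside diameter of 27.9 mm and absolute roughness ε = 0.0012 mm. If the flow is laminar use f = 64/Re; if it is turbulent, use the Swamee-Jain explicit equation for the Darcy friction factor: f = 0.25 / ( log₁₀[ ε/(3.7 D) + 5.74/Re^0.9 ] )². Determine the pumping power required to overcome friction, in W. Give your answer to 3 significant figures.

Q = 6.93 L/min = 6.93/60000 = 0.0001155 m³/s.
Cross-sectional area A = πD²/4 = π(0.0279)²/4 = 0.0006114 m²; mean velocity V = Q/A = 0.0001155/0.0006114 = 0.1889 m/s.
Reynolds number Re = ρVD/μ = 790 · 0.1889 · 0.0279 / 0.00245 = 1700.
Re < 2300 → laminar flow, so f = 64/Re = 64/1700 = 0.03766 (the turbulent correlation is not needed).
Darcy-Weisbach: ΔP = f(L/D)(ρV²/2) = 0.03766·(285/0.0279)·(790·0.1889²/2) = 0.03766·1.022e+04·14.1 = 5423 Pa.
Pumping power P = QΔP = 0.0001155·5423 = 0.6264 W = 0.626 W.

P ≈ 0.626 W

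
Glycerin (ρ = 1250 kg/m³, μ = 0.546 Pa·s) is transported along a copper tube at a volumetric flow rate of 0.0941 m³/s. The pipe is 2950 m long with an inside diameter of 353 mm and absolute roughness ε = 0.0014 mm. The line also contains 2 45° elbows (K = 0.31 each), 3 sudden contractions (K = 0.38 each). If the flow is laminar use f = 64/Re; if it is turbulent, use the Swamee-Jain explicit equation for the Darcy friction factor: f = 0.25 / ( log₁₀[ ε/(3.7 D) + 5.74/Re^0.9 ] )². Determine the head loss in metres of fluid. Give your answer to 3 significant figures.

h_f ≈ 32.5 m

Cross-sectional area A = πD²/4 = π(0.353)²/4 = 0.09787 m²; mean velocity V = Q/A = 0.0941/0.09787 = 0.9615 m/s.
Reynolds number Re = ρVD/μ = 1250 · 0.9615 · 0.353 / 0.546 = 777.
Re < 2300 → laminar flow, so f = 64/Re = 64/777 = 0.08236 (the turbulent correlation is not needed).
Total minor-loss coefficient ΣK = 2·0.31 + 3·0.38 = 1.76.
ΔP = [f·L/D + ΣK]·(ρV²/2) = [0.08236·2950/0.353 + 1.76]·(1250·0.9615²/2) = [688.3 + 1.76]·577.8 = 3.987e+05 Pa.
Head loss h_f = ΔP/(ρg) = 3.987e+05/(1250·9.81) = 32.5 m.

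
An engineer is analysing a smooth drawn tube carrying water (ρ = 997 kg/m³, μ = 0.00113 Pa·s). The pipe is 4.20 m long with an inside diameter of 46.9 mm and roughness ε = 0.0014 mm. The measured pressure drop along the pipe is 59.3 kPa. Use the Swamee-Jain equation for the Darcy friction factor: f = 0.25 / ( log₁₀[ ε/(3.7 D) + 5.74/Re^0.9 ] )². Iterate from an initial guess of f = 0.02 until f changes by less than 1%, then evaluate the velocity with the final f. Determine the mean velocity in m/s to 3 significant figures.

V ≈ 9.73 m/s

Rearranging Darcy-Weisbach: V = √(2·ΔP·D/(f·L·ρ)). With ε/D = 1.4e-06/0.0469 = 2.99e-05, iterate starting from f = 0.02:
  f = 0.02 → V = √(2·5.93e+04·0.0469/(0.02·4.2·997)) = 8.15 m/s; Re = ρVD/μ = 3.372e+05; f → 0.01443
  f = 0.01443 → V = 9.594 m/s; Re = 3.97e+05; f → 0.01405
  f = 0.01405 → V = 9.723 m/s; Re = 4.023e+05; f → 0.01402
Converged (Δf/f < 1%). With the final f = 0.01402: V = √(2·5.93e+04·0.0469/(0.01402·4.2·997)) = 9.733 m/s.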